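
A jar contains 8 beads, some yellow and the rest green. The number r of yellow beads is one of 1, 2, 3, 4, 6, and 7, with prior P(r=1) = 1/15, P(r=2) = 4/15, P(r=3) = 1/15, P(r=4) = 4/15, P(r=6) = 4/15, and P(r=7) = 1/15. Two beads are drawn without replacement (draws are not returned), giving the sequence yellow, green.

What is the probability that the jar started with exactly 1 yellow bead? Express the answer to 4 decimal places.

Under each hypothesis, the probability of the observed sequence is: P(data | r = 1) = (1/8)(7/7) = 1/8; P(data | r = 2) = (2/8)(6/7) = 3/14; P(data | r = 3) = (3/8)(5/7) = 15/56; P(data | r = 4) = (4/8)(4/7) = 2/7; P(data | r = 6) = (6/8)(2/7) = 3/14; P(data | r = 7) = (7/8)(1/7) = 1/8.
Weighting by the prior gives 1/15 · 1/8 = 1/120, 4/15 · 3/14 = 2/35, 1/15 · 15/56 = 1/56, 4/15 · 2/7 = 8/105, 4/15 · 3/14 = 2/35, 1/15 · 1/8 = 1/120; summing to 9/40.
By Bayes' rule, P(r = 1 | data) = (1/120) / (9/40) = 1/27.

0.0370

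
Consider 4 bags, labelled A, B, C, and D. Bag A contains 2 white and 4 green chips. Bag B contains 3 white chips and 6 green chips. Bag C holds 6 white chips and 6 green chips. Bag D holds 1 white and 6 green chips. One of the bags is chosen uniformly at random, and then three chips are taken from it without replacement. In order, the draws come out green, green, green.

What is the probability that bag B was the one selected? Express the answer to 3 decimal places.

Compute the likelihood of the observed sequence for each case: P(data | bag A) = (4/6)(3/5)(2/4) = 0.2; P(data | bag B) = (6/9)(5/8)(4/7) = 0.2381; P(data | bag C) = (6/12)(5/11)(4/10) = 0.090909; P(data | bag D) = (6/7)(5/6)(4/5) = 0.57143.
The prior-weighted likelihoods are 1/4 · 0.2 = 0.05, 1/4 · 0.2381 = 0.059524, 1/4 · 0.090909 = 0.022727, 1/4 · 0.57143 = 0.14286; summing to 0.27511.
By Bayes' rule, P(bag B | data) = (0.059524) / (0.27511) = 0.21637.

0.216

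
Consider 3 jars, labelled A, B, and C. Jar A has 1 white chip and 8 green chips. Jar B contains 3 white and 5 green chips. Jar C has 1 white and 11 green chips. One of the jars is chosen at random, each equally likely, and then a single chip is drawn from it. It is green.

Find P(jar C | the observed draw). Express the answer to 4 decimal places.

Under each hypothesis, the probability of this draw is: P(data | jar A) = (8/9) = 8/9; P(data | jar B) = (5/8) = 5/8; P(data | jar C) = (11/12) = 11/12.
Multiplying each by its prior: 1/3 · 8/9 = 8/27, 1/3 · 5/8 = 5/24, 1/3 · 11/12 = 11/36; summing to 175/216.
So P(jar C | data) = (11/36) / (175/216) = 66/175.

0.3771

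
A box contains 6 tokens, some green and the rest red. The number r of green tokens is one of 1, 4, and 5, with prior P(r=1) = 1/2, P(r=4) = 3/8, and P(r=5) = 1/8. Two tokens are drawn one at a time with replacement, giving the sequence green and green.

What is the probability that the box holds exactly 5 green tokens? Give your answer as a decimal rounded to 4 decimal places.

0.3247

The likelihood of the observed sequence under each hypothesis: P(data | r = 1) = (1/6)(1/6) = 1/36; P(data | r = 4) = (4/6)(4/6) = 4/9; P(data | r = 5) = (5/6)(5/6) = 25/36.
Multiplying each by its prior: 1/2 · 1/36 = 1/72, 3/8 · 4/9 = 1/6, 1/8 · 25/36 = 25/288; these sum to 77/288.
Hence P(r = 5 | data) = (25/288) / (77/288) = 25/77.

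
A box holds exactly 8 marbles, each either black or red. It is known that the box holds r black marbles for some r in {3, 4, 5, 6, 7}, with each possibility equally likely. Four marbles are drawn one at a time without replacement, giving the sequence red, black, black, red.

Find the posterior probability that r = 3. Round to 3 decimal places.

Compute the likelihood of the observed sequence for each case: P(data | r = 3) = (5/8)(3/7)(2/6)(4/5) = 1/14; P(data | r = 4) = (4/8)(4/7)(3/6)(3/5) = 3/35; P(data | r = 5) = (3/8)(5/7)(4/6)(2/5) = 1/14; P(data | r = 6) = (2/8)(6/7)(5/6)(1/5) = 1/28; P(data | r = 7) = (1/8)(7/7)(6/6)(0/5) = 0.
Weighting by the prior gives 1/5 · 1/14 = 1/70, 1/5 · 3/35 = 3/175, 1/5 · 1/14 = 1/70, 1/5 · 1/28 = 1/140, 1/5 · 0 = 0; summing to 37/700.
So P(r = 3 | data) = (1/70) / (37/700) = 10/37.

0.270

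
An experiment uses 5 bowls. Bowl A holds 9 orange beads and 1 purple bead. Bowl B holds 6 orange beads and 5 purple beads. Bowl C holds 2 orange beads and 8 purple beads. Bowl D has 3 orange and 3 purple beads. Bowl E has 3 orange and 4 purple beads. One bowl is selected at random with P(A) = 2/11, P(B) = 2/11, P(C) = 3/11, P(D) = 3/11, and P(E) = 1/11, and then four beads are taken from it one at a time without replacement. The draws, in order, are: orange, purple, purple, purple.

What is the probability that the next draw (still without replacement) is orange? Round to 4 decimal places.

0.4662

The likelihood of the observed sequence under each hypothesis: P(data | bowl A) = (9/10)(1/9)(0/8) = 0; P(data | bowl B) = (6/11)(5/10)(4/9)(3/8) = 0.045455; P(data | bowl C) = (2/10)(8/9)(7/8)(6/7) = 0.13333; P(data | bowl D) = (3/6)(3/5)(2/4)(1/3) = 0.05; P(data | bowl E) = (3/7)(4/6)(3/5)(2/4) = 0.085714.
The prior-weighted likelihoods are 2/11 · 0 = 0, 2/11 · 0.045455 = 0.0082645, 3/11 · 0.13333 = 0.036364, 3/11 · 0.05 = 0.013636, 1/11 · 0.085714 = 0.0077922; with total 0.066057.
Dividing through by the total gives posterior P(bowl A | data) = 0, P(bowl B | data) = 0.12511, P(bowl C | data) = 0.55049, P(bowl D | data) = 0.20643, P(bowl E | data) = 0.11796.
The predictive probability is P(orange next | data) = (5/7)(0.12511) + (1/6)(0.55049) + (1)(0.20643) + (2/3)(0.11796) = 0.46619.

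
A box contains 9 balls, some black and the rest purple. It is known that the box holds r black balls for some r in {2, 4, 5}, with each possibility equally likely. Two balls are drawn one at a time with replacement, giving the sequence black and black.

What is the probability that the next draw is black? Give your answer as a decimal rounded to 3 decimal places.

Compute the likelihood of the observed sequence for each case: P(data | r = 2) = (2/9)(2/9) = 4/81; P(data | r = 4) = (4/9)(4/9) = 16/81; P(data | r = 5) = (5/9)(5/9) = 25/81.
Multiplying each by its prior: 1/3 · 4/81 = 4/243, 1/3 · 16/81 = 16/243, 1/3 · 25/81 = 25/243; with total 5/27.
The posterior is then P(r = 2 | data) = 4/45, P(r = 4 | data) = 16/45, P(r = 5 | data) = 5/9.
So P(black next | data) = Σ P(black next | H) P(H | data) = (2/9)(4/45) + (4/9)(16/45) + (5/9)(5/9) = 197/405.

0.486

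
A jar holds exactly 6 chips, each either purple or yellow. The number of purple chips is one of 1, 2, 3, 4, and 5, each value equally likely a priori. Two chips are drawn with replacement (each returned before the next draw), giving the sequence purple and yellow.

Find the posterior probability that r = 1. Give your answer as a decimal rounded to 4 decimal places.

The likelihood of the observed sequence under each hypothesis: P(data | r = 1) = (1/6)(5/6) = 5/36; P(data | r = 2) = (2/6)(4/6) = 2/9; P(data | r = 3) = (3/6)(3/6) = 1/4; P(data | r = 4) = (4/6)(2/6) = 2/9; P(data | r = 5) = (5/6)(1/6) = 5/36.
Multiplying each by its prior: 1/5 · 5/36 = 1/36, 1/5 · 2/9 = 2/45, 1/5 · 1/4 = 1/20, 1/5 · 2/9 = 2/45, 1/5 · 5/36 = 1/36; these sum to 7/36.
By Bayes' rule, P(r = 1 | data) = (1/36) / (7/36) = 1/7.

0.1429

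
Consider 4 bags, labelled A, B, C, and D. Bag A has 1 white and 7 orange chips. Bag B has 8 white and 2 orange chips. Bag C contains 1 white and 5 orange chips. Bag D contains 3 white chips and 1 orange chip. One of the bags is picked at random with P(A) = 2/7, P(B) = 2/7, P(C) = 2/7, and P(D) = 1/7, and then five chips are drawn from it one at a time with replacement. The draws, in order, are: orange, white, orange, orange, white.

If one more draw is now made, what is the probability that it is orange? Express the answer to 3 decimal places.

0.684

The likelihood of the observed sequence under each hypothesis: P(data | bag A) = (7/8)(1/8)(7/8)(7/8)(1/8) = 0.010468; P(data | bag B) = (2/10)(8/10)(2/10)(2/10)(8/10) = 0.00512; P(data | bag C) = (5/6)(1/6)(5/6)(5/6)(1/6) = 0.016075; P(data | bag D) = (1/4)(3/4)(1/4)(1/4)(3/4) = 0.0087891.
Multiplying each by its prior: 2/7 · 0.010468 = 0.0029907, 2/7 · 0.00512 = 0.0014629, 2/7 · 0.016075 = 0.0045929, 1/7 · 0.0087891 = 0.0012556; these sum to 0.010302.
Normalising, the posterior is P(bag A | data) = 0.2903, P(bag B | data) = 0.142, P(bag C | data) = 0.44582, P(bag D | data) = 0.12188.
Averaging over the posterior, P(orange next | data) = (7/8)(0.2903) + (1/5)(0.142) + (5/6)(0.44582) + (1/4)(0.12188) = 0.6844.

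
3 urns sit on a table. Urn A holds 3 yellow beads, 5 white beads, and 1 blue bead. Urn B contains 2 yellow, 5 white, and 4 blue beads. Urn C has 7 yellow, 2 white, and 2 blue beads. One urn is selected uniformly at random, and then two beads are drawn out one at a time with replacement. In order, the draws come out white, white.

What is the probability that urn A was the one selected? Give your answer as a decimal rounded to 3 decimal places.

0.563

Compute the likelihood of the observed sequence for each case: P(data | urn A) = (5/9)(5/9) = 0.30864; P(data | urn B) = (5/11)(5/11) = 0.20661; P(data | urn C) = (2/11)(2/11) = 0.033058.
Weighting by the prior gives 1/3 · 0.30864 = 0.10288, 1/3 · 0.20661 = 0.068871, 1/3 · 0.033058 = 0.011019; summing to 0.18277.
Therefore the posterior P(urn A | data) = (0.10288) / (0.18277) = 0.5629.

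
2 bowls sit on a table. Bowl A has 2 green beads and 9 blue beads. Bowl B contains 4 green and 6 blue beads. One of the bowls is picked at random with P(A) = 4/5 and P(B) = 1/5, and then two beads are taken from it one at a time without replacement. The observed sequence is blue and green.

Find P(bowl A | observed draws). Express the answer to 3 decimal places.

0.711

Compute the likelihood of the observed sequence for each case: P(data | bowl A) = (9/11)(2/10) = 9/55; P(data | bowl B) = (6/10)(4/9) = 4/15.
Multiplying each by its prior: 4/5 · 9/55 = 36/275, 1/5 · 4/15 = 4/75; these sum to 152/825.
So P(bowl A | data) = (36/275) / (152/825) = 27/38.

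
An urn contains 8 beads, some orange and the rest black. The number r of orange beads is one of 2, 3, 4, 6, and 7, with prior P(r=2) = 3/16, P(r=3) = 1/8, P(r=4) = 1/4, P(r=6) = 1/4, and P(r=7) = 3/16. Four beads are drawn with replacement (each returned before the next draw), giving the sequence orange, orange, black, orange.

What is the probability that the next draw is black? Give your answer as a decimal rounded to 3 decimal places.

Compute the likelihood of the observed sequence for each case: P(data | r = 2) = (2/8)(2/8)(6/8)(2/8) = 0.011719; P(data | r = 3) = (3/8)(3/8)(5/8)(3/8) = 0.032959; P(data | r = 4) = (4/8)(4/8)(4/8)(4/8) = 0.0625; P(data | r = 6) = (6/8)(6/8)(2/8)(6/8) = 0.10547; P(data | r = 7) = (7/8)(7/8)(1/8)(7/8) = 0.08374.
Weighting by the prior gives 3/16 · 0.011719 = 0.0021973, 1/8 · 0.032959 = 0.0041199, 1/4 · 0.0625 = 0.015625, 1/4 · 0.10547 = 0.026367, 3/16 · 0.08374 = 0.015701; with total 0.064011.
Normalising, the posterior is P(r = 2 | data) = 0.034327, P(r = 3 | data) = 0.064362, P(r = 4 | data) = 0.2441, P(r = 6 | data) = 0.41192, P(r = 7 | data) = 0.24529.
The predictive probability is P(black next | data) = (3/4)(0.034327) + (5/8)(0.064362) + (1/2)(0.2441) + (1/4)(0.41192) + (1/8)(0.24529) = 0.32166.

0.322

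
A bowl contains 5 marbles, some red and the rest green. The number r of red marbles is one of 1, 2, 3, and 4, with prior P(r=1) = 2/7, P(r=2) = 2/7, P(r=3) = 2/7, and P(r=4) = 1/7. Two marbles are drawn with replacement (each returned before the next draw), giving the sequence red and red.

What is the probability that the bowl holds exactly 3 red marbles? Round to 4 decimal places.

The likelihood of the observed sequence under each hypothesis: P(data | r = 1) = (1/5)(1/5) = 1/25; P(data | r = 2) = (2/5)(2/5) = 4/25; P(data | r = 3) = (3/5)(3/5) = 9/25; P(data | r = 4) = (4/5)(4/5) = 16/25.
Weighting by the prior gives 2/7 · 1/25 = 2/175, 2/7 · 4/25 = 8/175, 2/7 · 9/25 = 18/175, 1/7 · 16/25 = 16/175; with total 44/175.
Hence P(r = 3 | data) = (18/175) / (44/175) = 9/22.

0.4091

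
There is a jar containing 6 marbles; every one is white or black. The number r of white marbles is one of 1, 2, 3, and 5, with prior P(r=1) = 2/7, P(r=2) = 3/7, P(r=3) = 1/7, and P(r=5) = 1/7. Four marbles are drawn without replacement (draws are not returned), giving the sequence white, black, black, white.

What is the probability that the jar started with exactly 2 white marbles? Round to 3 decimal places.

Compute the likelihood of the observed sequence for each case: P(data | r = 1) = (1/6)(5/5)(4/4)(0/3) = 0; P(data | r = 2) = (2/6)(4/5)(3/4)(1/3) = 1/15; P(data | r = 3) = (3/6)(3/5)(2/4)(2/3) = 1/10; P(data | r = 5) = (5/6)(1/5)(0/4) = 0.
Weighting by the prior gives 2/7 · 0 = 0, 3/7 · 1/15 = 1/35, 1/7 · 1/10 = 1/70, 1/7 · 0 = 0; summing to 3/70.
Hence P(r = 2 | data) = (1/35) / (3/70) = 2/3.

0.667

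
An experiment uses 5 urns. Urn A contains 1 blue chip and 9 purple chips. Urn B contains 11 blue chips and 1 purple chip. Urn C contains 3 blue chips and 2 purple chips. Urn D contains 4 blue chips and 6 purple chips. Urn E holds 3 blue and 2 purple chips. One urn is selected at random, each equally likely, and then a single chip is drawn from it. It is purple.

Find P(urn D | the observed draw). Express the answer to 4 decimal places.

Under each hypothesis, the probability of this draw is: P(data | urn A) = (9/10) = 9/10; P(data | urn B) = (1/12) = 1/12; P(data | urn C) = (2/5) = 2/5; P(data | urn D) = (6/10) = 3/5; P(data | urn E) = (2/5) = 2/5.
Weighting by the prior gives 1/5 · 9/10 = 9/50, 1/5 · 1/12 = 1/60, 1/5 · 2/5 = 2/25, 1/5 · 3/5 = 3/25, 1/5 · 2/5 = 2/25; with total 143/300.
So P(urn D | data) = (3/25) / (143/300) = 36/143.

0.2517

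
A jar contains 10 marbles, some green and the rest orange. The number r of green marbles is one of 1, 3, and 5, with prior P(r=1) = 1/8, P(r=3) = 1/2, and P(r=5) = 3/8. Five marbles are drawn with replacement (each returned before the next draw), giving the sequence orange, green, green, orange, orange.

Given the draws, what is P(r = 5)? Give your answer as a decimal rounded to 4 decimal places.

0.4176

The likelihood of the observed sequence under each hypothesis: P(data | r = 1) = (9/10)(1/10)(1/10)(9/10)(9/10) = 0.00729; P(data | r = 3) = (7/10)(3/10)(3/10)(7/10)(7/10) = 0.03087; P(data | r = 5) = (5/10)(5/10)(5/10)(5/10)(5/10) = 0.03125.
Multiplying each by its prior: 1/8 · 0.00729 = 0.00091125, 1/2 · 0.03087 = 0.015435, 3/8 · 0.03125 = 0.011719; with total 0.028065.
By Bayes' rule, P(r = 5 | data) = (0.011719) / (0.028065) = 0.41756.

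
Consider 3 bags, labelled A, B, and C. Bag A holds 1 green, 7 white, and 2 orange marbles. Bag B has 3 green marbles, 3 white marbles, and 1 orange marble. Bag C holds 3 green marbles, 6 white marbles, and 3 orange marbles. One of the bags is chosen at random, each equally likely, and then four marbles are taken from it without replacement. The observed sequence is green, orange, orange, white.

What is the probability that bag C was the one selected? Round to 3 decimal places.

Under each hypothesis, the probability of the observed sequence is: P(data | bag A) = (1/10)(2/9)(1/8)(7/7) = 0.0027778; P(data | bag B) = (3/7)(1/6)(0/5) = 0; P(data | bag C) = (3/12)(3/11)(2/10)(6/9) = 0.0090909.
Multiplying each by its prior: 1/3 · 0.0027778 = 0.00092593, 1/3 · 0 = 0, 1/3 · 0.0090909 = 0.0030303; these sum to 0.0039562.
Therefore the posterior P(bag C | data) = (0.0030303) / (0.0039562) = 0.76596.

0.766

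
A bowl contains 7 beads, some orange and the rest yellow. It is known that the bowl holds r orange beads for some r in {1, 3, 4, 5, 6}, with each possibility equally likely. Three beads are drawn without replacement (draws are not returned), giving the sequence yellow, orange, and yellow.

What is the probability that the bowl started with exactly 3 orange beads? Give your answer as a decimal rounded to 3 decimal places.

0.360

Under each hypothesis, the probability of the observed sequence is: P(data | r = 1) = (6/7)(1/6)(5/5) = 1/7; P(data | r = 3) = (4/7)(3/6)(3/5) = 6/35; P(data | r = 4) = (3/7)(4/6)(2/5) = 4/35; P(data | r = 5) = (2/7)(5/6)(1/5) = 1/21; P(data | r = 6) = (1/7)(6/6)(0/5) = 0.
Weighting by the prior gives 1/5 · 1/7 = 1/35, 1/5 · 6/35 = 6/175, 1/5 · 4/35 = 4/175, 1/5 · 1/21 = 1/105, 1/5 · 0 = 0; summing to 2/21.
By Bayes' rule, P(r = 3 | data) = (6/175) / (2/21) = 9/25.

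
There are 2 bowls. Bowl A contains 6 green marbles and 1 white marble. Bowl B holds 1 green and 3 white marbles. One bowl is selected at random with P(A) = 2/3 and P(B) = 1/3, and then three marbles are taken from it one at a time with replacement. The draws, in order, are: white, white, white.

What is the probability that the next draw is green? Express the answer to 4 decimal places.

0.2583

The likelihood of the observed sequence under each hypothesis: P(data | bowl A) = (1/7)(1/7)(1/7) = 0.0029155; P(data | bowl B) = (3/4)(3/4)(3/4) = 0.42188.
Weighting by the prior gives 2/3 · 0.0029155 = 0.0019436, 1/3 · 0.42188 = 0.14062; summing to 0.14257.
Dividing through by the total gives posterior P(bowl A | data) = 0.013633, P(bowl B | data) = 0.98637.
Averaging over the posterior, P(green next | data) = (6/7)(0.013633) + (1/4)(0.98637) = 0.25828.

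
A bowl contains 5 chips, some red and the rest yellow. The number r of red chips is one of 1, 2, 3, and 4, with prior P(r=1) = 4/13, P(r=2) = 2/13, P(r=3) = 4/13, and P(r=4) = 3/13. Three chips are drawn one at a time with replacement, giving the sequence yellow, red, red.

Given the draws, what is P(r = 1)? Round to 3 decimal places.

The likelihood of the observed sequence under each hypothesis: P(data | r = 1) = (4/5)(1/5)(1/5) = 0.032; P(data | r = 2) = (3/5)(2/5)(2/5) = 0.096; P(data | r = 3) = (2/5)(3/5)(3/5) = 0.144; P(data | r = 4) = (1/5)(4/5)(4/5) = 0.128.
The prior-weighted likelihoods are 4/13 · 0.032 = 0.0098462, 2/13 · 0.096 = 0.014769, 4/13 · 0.144 = 0.044308, 3/13 · 0.128 = 0.029538; with total 0.098462.
By Bayes' rule, P(r = 1 | data) = (0.0098462) / (0.098462) = 0.1.

0.100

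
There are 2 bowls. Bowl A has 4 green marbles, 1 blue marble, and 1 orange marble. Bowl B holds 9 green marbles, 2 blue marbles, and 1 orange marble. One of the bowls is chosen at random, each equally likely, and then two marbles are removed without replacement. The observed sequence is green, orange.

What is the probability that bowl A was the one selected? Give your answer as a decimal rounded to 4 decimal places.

The likelihood of the observed sequence under each hypothesis: P(data | bowl A) = (4/6)(1/5) = 0.13333; P(data | bowl B) = (9/12)(1/11) = 0.068182.
The prior-weighted likelihoods are 1/2 · 0.13333 = 0.066667, 1/2 · 0.068182 = 0.034091; summing to 0.10076.
Therefore the posterior P(bowl A | data) = (0.066667) / (0.10076) = 0.66165.

0.6617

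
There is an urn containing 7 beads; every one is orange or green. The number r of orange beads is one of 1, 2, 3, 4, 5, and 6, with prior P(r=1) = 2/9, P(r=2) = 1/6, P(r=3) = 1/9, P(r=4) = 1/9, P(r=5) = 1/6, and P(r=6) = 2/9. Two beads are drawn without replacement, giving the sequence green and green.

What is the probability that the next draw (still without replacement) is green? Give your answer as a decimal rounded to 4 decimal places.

0.6486

The likelihood of the observed sequence under each hypothesis: P(data | r = 1) = (6/7)(5/6) = 5/7; P(data | r = 2) = (5/7)(4/6) = 10/21; P(data | r = 3) = (4/7)(3/6) = 2/7; P(data | r = 4) = (3/7)(2/6) = 1/7; P(data | r = 5) = (2/7)(1/6) = 1/21; P(data | r = 6) = (1/7)(0/6) = 0.
The prior-weighted likelihoods are 2/9 · 5/7 = 10/63, 1/6 · 10/21 = 5/63, 1/9 · 2/7 = 2/63, 1/9 · 1/7 = 1/63, 1/6 · 1/21 = 1/126, 2/9 · 0 = 0; summing to 37/126.
The posterior is then P(r = 1 | data) = 20/37, P(r = 2 | data) = 10/37, P(r = 3 | data) = 4/37, P(r = 4 | data) = 2/37, P(r = 5 | data) = 1/37, P(r = 6 | data) = 0.
Averaging over the posterior, P(green next | data) = (4/5)(20/37) + (3/5)(10/37) + (2/5)(4/37) + (1/5)(2/37) + (0)(1/37) = 24/37.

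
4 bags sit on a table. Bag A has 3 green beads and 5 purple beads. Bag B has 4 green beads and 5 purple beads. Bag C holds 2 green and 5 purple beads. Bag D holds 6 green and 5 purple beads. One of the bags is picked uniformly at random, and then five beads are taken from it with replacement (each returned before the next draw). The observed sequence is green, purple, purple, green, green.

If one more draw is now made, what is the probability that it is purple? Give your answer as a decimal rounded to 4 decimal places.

Compute the likelihood of the observed sequence for each case: P(data | bag A) = (3/8)(5/8)(5/8)(3/8)(3/8) = 0.020599; P(data | bag B) = (4/9)(5/9)(5/9)(4/9)(4/9) = 0.027096; P(data | bag C) = (2/7)(5/7)(5/7)(2/7)(2/7) = 0.0119; P(data | bag D) = (6/11)(5/11)(5/11)(6/11)(6/11) = 0.03353.
Weighting by the prior gives 1/4 · 0.020599 = 0.0051498, 1/4 · 0.027096 = 0.006774, 1/4 · 0.0119 = 0.002975, 1/4 · 0.03353 = 0.0083824; with total 0.023281.
Dividing through by the total gives posterior P(bag A | data) = 0.2212, P(bag B | data) = 0.29097, P(bag C | data) = 0.12778, P(bag D | data) = 0.36005.
So P(purple next | data) = Σ P(purple next | H) P(H | data) = (5/8)(0.2212) + (5/9)(0.29097) + (5/7)(0.12778) + (5/11)(0.36005) = 0.55483.

0.5548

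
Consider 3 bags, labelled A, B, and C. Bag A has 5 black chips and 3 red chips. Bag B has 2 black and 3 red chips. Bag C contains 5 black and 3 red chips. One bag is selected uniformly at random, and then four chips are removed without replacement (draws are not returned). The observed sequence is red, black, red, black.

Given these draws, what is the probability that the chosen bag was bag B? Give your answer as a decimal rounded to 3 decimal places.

0.412

Under each hypothesis, the probability of the observed sequence is: P(data | bag A) = (3/8)(5/7)(2/6)(4/5) = 1/14; P(data | bag B) = (3/5)(2/4)(2/3)(1/2) = 1/10; P(data | bag C) = (3/8)(5/7)(2/6)(4/5) = 1/14.
Weighting by the prior gives 1/3 · 1/14 = 1/42, 1/3 · 1/10 = 1/30, 1/3 · 1/14 = 1/42; summing to 17/210.
So P(bag B | data) = (1/30) / (17/210) = 7/17.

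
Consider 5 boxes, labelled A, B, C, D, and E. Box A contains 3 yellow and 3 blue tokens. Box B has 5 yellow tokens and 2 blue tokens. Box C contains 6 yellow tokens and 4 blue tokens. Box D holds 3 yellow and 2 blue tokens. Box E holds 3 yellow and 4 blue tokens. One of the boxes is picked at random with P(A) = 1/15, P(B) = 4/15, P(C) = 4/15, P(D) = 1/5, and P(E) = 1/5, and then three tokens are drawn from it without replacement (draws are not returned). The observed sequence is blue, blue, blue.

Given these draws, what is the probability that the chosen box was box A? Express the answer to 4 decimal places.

0.0950

For each hypothesis, P(data | H) works out to: P(data | box A) = (3/6)(2/5)(1/4) = 0.05; P(data | box B) = (2/7)(1/6)(0/5) = 0; P(data | box C) = (4/10)(3/9)(2/8) = 0.033333; P(data | box D) = (2/5)(1/4)(0/3) = 0; P(data | box E) = (4/7)(3/6)(2/5) = 0.11429.
Weighting by the prior gives 1/15 · 0.05 = 0.0033333, 4/15 · 0 = 0, 4/15 · 0.033333 = 0.0088889, 1/5 · 0 = 0, 1/5 · 0.11429 = 0.022857; summing to 0.035079.
By Bayes' rule, P(box A | data) = (0.0033333) / (0.035079) = 0.095023.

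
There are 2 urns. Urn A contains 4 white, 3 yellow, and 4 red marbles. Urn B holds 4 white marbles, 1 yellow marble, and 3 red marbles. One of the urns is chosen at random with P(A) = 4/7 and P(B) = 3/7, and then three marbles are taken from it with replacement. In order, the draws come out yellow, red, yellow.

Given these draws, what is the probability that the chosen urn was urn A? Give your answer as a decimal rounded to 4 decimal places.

0.8602

For each hypothesis, P(data | H) works out to: P(data | urn A) = (3/11)(4/11)(3/11) = 0.027047; P(data | urn B) = (1/8)(3/8)(1/8) = 0.0058594.
Multiplying each by its prior: 4/7 · 0.027047 = 0.015456, 3/7 · 0.0058594 = 0.0025112; summing to 0.017967.
Hence P(urn A | data) = (0.015456) / (0.017967) = 0.86023.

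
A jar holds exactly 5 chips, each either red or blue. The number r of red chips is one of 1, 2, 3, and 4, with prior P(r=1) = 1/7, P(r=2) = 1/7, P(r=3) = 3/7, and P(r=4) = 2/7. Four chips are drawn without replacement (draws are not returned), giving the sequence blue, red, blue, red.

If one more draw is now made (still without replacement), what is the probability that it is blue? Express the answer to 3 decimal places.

0.250

For each hypothesis, P(data | H) works out to: P(data | r = 1) = (4/5)(1/4)(3/3)(0/2) = 0; P(data | r = 2) = (3/5)(2/4)(2/3)(1/2) = 1/10; P(data | r = 3) = (2/5)(3/4)(1/3)(2/2) = 1/10; P(data | r = 4) = (1/5)(4/4)(0/3) = 0.
The prior-weighted likelihoods are 1/7 · 0 = 0, 1/7 · 1/10 = 1/70, 3/7 · 1/10 = 3/70, 2/7 · 0 = 0; with total 2/35.
Normalising, the posterior is P(r = 1 | data) = 0, P(r = 2 | data) = 1/4, P(r = 3 | data) = 3/4, P(r = 4 | data) = 0.
The predictive probability is P(blue next | data) = (1)(1/4) + (0)(3/4) = 1/4.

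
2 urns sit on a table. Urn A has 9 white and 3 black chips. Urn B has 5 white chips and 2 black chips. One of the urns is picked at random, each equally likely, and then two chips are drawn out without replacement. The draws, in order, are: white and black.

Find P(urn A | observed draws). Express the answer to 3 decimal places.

0.462

Under each hypothesis, the probability of the observed sequence is: P(data | urn A) = (9/12)(3/11) = 0.20455; P(data | urn B) = (5/7)(2/6) = 0.2381.
Weighting by the prior gives 1/2 · 0.20455 = 0.10227, 1/2 · 0.2381 = 0.11905; summing to 0.22132.
Therefore the posterior P(urn A | data) = (0.10227) / (0.22132) = 0.4621.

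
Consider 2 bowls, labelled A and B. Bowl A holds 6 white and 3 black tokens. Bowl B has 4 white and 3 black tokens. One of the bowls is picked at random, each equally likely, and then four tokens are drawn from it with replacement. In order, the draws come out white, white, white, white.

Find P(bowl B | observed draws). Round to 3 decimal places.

0.351

For each hypothesis, P(data | H) works out to: P(data | bowl A) = (6/9)(6/9)(6/9)(6/9) = 0.19753; P(data | bowl B) = (4/7)(4/7)(4/7)(4/7) = 0.10662.
The prior-weighted likelihoods are 1/2 · 0.19753 = 0.098765, 1/2 · 0.10662 = 0.053311; with total 0.15208.
Therefore the posterior P(bowl B | data) = (0.053311) / (0.15208) = 0.35055.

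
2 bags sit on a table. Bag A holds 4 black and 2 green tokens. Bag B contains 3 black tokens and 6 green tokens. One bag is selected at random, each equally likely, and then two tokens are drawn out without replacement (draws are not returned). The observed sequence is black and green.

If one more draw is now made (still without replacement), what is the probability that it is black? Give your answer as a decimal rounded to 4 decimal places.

0.5253

Under each hypothesis, the probability of the observed sequence is: P(data | bag A) = (4/6)(2/5) = 4/15; P(data | bag B) = (3/9)(6/8) = 1/4.
The prior-weighted likelihoods are 1/2 · 4/15 = 2/15, 1/2 · 1/4 = 1/8; these sum to 31/120.
The posterior is then P(bag A | data) = 16/31, P(bag B | data) = 15/31.
So P(black next | data) = Σ P(black next | H) P(H | data) = (3/4)(16/31) + (2/7)(15/31) = 114/217.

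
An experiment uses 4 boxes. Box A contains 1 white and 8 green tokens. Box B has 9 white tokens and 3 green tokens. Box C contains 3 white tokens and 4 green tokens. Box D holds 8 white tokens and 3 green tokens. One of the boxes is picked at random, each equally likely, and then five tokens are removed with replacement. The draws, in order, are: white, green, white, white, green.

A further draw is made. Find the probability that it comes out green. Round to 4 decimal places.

For each hypothesis, P(data | H) works out to: P(data | box A) = (1/9)(8/9)(1/9)(1/9)(8/9) = 0.0010838; P(data | box B) = (9/12)(3/12)(9/12)(9/12)(3/12) = 0.026367; P(data | box C) = (3/7)(4/7)(3/7)(3/7)(4/7) = 0.025704; P(data | box D) = (8/11)(3/11)(8/11)(8/11)(3/11) = 0.028612.
Multiplying each by its prior: 1/4 · 0.0010838 = 0.00027096, 1/4 · 0.026367 = 0.0065918, 1/4 · 0.025704 = 0.0064259, 1/4 · 0.028612 = 0.007153; these sum to 0.020442.
Dividing through by the total gives posterior P(box A | data) = 0.013255, P(box B | data) = 0.32247, P(box C | data) = 0.31435, P(box D | data) = 0.34992.
The predictive probability is P(green next | data) = (8/9)(0.013255) + (1/4)(0.32247) + (4/7)(0.31435) + (3/11)(0.34992) = 0.36746.

0.3675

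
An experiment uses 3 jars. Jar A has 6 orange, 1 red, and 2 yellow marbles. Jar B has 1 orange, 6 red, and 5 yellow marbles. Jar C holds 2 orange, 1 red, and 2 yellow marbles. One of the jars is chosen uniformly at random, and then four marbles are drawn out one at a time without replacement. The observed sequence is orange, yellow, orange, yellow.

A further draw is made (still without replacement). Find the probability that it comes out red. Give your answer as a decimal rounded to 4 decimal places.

For each hypothesis, P(data | H) works out to: P(data | jar A) = (6/9)(2/8)(5/7)(1/6) = 0.019841; P(data | jar B) = (1/12)(5/11)(0/10) = 0; P(data | jar C) = (2/5)(2/4)(1/3)(1/2) = 0.033333.
Weighting by the prior gives 1/3 · 0.019841 = 0.0066138, 1/3 · 0 = 0, 1/3 · 0.033333 = 0.011111; with total 0.017725.
Dividing through by the total gives posterior P(jar A | data) = 0.37313, P(jar B | data) = 0, P(jar C | data) = 0.62687.
The predictive probability is P(red next | data) = (1/5)(0.37313) + (1)(0.62687) = 0.70149.

0.7015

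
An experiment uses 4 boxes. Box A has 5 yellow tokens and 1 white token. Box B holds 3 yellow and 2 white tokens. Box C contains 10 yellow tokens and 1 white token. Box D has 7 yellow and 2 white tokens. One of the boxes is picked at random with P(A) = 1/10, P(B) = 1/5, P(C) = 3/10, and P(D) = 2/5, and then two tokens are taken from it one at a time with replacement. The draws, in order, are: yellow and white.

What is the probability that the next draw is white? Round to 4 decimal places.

0.2511

The likelihood of the observed sequence under each hypothesis: P(data | box A) = (5/6)(1/6) = 0.13889; P(data | box B) = (3/5)(2/5) = 0.24; P(data | box C) = (10/11)(1/11) = 0.082645; P(data | box D) = (7/9)(2/9) = 0.17284.
Multiplying each by its prior: 1/10 · 0.13889 = 0.013889, 1/5 · 0.24 = 0.048, 3/10 · 0.082645 = 0.024793, 2/5 · 0.17284 = 0.069136; summing to 0.15582.
Dividing through by the total gives posterior P(box A | data) = 0.089135, P(box B | data) = 0.30805, P(box C | data) = 0.15912, P(box D | data) = 0.4437.
So P(white next | data) = Σ P(white next | H) P(H | data) = (1/6)(0.089135) + (2/5)(0.30805) + (1/11)(0.15912) + (2/9)(0.4437) = 0.25114.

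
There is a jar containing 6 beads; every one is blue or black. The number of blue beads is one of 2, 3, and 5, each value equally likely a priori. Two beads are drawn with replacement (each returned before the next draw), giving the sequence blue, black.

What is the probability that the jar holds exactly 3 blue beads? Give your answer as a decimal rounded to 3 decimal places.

Under each hypothesis, the probability of the observed sequence is: P(data | r = 2) = (2/6)(4/6) = 2/9; P(data | r = 3) = (3/6)(3/6) = 1/4; P(data | r = 5) = (5/6)(1/6) = 5/36.
Multiplying each by its prior: 1/3 · 2/9 = 2/27, 1/3 · 1/4 = 1/12, 1/3 · 5/36 = 5/108; summing to 11/54.
By Bayes' rule, P(r = 3 | data) = (1/12) / (11/54) = 9/22.

0.409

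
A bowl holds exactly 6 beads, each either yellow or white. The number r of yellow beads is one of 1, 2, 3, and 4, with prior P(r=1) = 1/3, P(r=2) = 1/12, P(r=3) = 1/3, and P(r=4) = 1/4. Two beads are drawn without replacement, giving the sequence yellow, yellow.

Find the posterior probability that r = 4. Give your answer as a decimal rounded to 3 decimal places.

0.581

Under each hypothesis, the probability of the observed sequence is: P(data | r = 1) = (1/6)(0/5) = 0; P(data | r = 2) = (2/6)(1/5) = 1/15; P(data | r = 3) = (3/6)(2/5) = 1/5; P(data | r = 4) = (4/6)(3/5) = 2/5.
Multiplying each by its prior: 1/3 · 0 = 0, 1/12 · 1/15 = 1/180, 1/3 · 1/5 = 1/15, 1/4 · 2/5 = 1/10; these sum to 31/180.
By Bayes' rule, P(r = 4 | data) = (1/10) / (31/180) = 18/31.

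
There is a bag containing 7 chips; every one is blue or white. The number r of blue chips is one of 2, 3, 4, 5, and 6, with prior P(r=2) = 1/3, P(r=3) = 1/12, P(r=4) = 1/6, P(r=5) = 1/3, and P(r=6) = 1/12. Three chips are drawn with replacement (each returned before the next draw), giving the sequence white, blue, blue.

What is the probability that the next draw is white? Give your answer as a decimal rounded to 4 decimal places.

0.4043

Compute the likelihood of the observed sequence for each case: P(data | r = 2) = (5/7)(2/7)(2/7) = 0.058309; P(data | r = 3) = (4/7)(3/7)(3/7) = 0.10496; P(data | r = 4) = (3/7)(4/7)(4/7) = 0.13994; P(data | r = 5) = (2/7)(5/7)(5/7) = 0.14577; P(data | r = 6) = (1/7)(6/7)(6/7) = 0.10496.
The prior-weighted likelihoods are 1/3 · 0.058309 = 0.019436, 1/12 · 0.10496 = 0.0087464, 1/6 · 0.13994 = 0.023324, 1/3 · 0.14577 = 0.048591, 1/12 · 0.10496 = 0.0087464; summing to 0.10884.
The posterior is then P(r = 2 | data) = 0.17857, P(r = 3 | data) = 0.080357, P(r = 4 | data) = 0.21429, P(r = 5 | data) = 0.44643, P(r = 6 | data) = 0.080357.
So P(white next | data) = Σ P(white next | H) P(H | data) = (5/7)(0.17857) + (4/7)(0.080357) + (3/7)(0.21429) + (2/7)(0.44643) + (1/7)(0.080357) = 0.40434.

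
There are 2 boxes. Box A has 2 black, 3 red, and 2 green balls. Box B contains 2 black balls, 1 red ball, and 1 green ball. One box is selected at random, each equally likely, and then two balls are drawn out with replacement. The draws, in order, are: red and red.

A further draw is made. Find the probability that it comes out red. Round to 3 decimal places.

The likelihood of the observed sequence under each hypothesis: P(data | box A) = (3/7)(3/7) = 0.18367; P(data | box B) = (1/4)(1/4) = 0.0625.
The prior-weighted likelihoods are 1/2 · 0.18367 = 0.091837, 1/2 · 0.0625 = 0.03125; these sum to 0.12309.
Dividing through by the total gives posterior P(box A | data) = 0.74611, P(box B | data) = 0.25389.
Averaging over the posterior, P(red next | data) = (3/7)(0.74611) + (1/4)(0.25389) = 0.38323.

0.383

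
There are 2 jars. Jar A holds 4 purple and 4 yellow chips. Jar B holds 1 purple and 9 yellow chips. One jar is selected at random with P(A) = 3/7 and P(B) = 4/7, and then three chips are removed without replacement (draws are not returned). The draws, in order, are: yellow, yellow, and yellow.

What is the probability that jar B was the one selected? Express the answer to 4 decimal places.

0.9289

The likelihood of the observed sequence under each hypothesis: P(data | jar A) = (4/8)(3/7)(2/6) = 1/14; P(data | jar B) = (9/10)(8/9)(7/8) = 7/10.
The prior-weighted likelihoods are 3/7 · 1/14 = 3/98, 4/7 · 7/10 = 2/5; with total 211/490.
By Bayes' rule, P(jar B | data) = (2/5) / (211/490) = 196/211.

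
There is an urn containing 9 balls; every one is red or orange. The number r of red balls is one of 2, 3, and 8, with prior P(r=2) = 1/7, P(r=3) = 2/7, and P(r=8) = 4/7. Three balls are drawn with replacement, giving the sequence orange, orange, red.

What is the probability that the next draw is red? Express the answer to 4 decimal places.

The likelihood of the observed sequence under each hypothesis: P(data | r = 2) = (7/9)(7/9)(2/9) = 0.13443; P(data | r = 3) = (6/9)(6/9)(3/9) = 0.14815; P(data | r = 8) = (1/9)(1/9)(8/9) = 0.010974.
Multiplying each by its prior: 1/7 · 0.13443 = 0.019204, 2/7 · 0.14815 = 0.042328, 4/7 · 0.010974 = 0.0062708; these sum to 0.067803.
Normalising, the posterior is P(r = 2 | data) = 0.28324, P(r = 3 | data) = 0.62428, P(r = 8 | data) = 0.092486.
So P(red next | data) = Σ P(red next | H) P(H | data) = (2/9)(0.28324) + (1/3)(0.62428) + (8/9)(0.092486) = 0.35324.

0.3532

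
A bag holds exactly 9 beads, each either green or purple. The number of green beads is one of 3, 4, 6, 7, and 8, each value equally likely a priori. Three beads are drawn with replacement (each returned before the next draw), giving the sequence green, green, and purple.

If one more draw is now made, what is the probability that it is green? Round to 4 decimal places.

Compute the likelihood of the observed sequence for each case: P(data | r = 3) = (3/9)(3/9)(6/9) = 0.074074; P(data | r = 4) = (4/9)(4/9)(5/9) = 0.10974; P(data | r = 6) = (6/9)(6/9)(3/9) = 0.14815; P(data | r = 7) = (7/9)(7/9)(2/9) = 0.13443; P(data | r = 8) = (8/9)(8/9)(1/9) = 0.087791.
The prior-weighted likelihoods are 1/5 · 0.074074 = 0.014815, 1/5 · 0.10974 = 0.021948, 1/5 · 0.14815 = 0.02963, 1/5 · 0.13443 = 0.026886, 1/5 · 0.087791 = 0.017558; with total 0.11084.
Dividing through by the total gives posterior P(r = 3 | data) = 0.13366, P(r = 4 | data) = 0.19802, P(r = 6 | data) = 0.26733, P(r = 7 | data) = 0.24257, P(r = 8 | data) = 0.15842.
Averaging over the posterior, P(green next | data) = (1/3)(0.13366) + (4/9)(0.19802) + (2/3)(0.26733) + (7/9)(0.24257) + (8/9)(0.15842) = 0.64026.

0.6403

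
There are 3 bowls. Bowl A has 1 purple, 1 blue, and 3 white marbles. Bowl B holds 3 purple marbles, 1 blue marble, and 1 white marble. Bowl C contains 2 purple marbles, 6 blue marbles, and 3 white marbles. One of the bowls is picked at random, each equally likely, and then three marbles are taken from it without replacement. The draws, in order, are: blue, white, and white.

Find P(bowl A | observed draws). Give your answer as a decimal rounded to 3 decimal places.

Under each hypothesis, the probability of the observed sequence is: P(data | bowl A) = (1/5)(3/4)(2/3) = 1/10; P(data | bowl B) = (1/5)(1/4)(0/3) = 0; P(data | bowl C) = (6/11)(3/10)(2/9) = 2/55.
Multiplying each by its prior: 1/3 · 1/10 = 1/30, 1/3 · 0 = 0, 1/3 · 2/55 = 2/165; summing to 1/22.
Therefore the posterior P(bowl A | data) = (1/30) / (1/22) = 11/15.

0.733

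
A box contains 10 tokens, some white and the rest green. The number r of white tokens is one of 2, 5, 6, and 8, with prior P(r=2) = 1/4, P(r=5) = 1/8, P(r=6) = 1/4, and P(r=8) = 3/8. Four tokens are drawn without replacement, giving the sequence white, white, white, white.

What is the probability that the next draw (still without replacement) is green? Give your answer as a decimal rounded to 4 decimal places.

Compute the likelihood of the observed sequence for each case: P(data | r = 2) = (2/10)(1/9)(0/8) = 0; P(data | r = 5) = (5/10)(4/9)(3/8)(2/7) = 1/42; P(data | r = 6) = (6/10)(5/9)(4/8)(3/7) = 1/14; P(data | r = 8) = (8/10)(7/9)(6/8)(5/7) = 1/3.
Multiplying each by its prior: 1/4 · 0 = 0, 1/8 · 1/42 = 1/336, 1/4 · 1/14 = 1/56, 3/8 · 1/3 = 1/8; with total 7/48.
Normalising, the posterior is P(r = 2 | data) = 0, P(r = 5 | data) = 1/49, P(r = 6 | data) = 6/49, P(r = 8 | data) = 6/7.
The predictive probability is P(green next | data) = (5/6)(1/49) + (2/3)(6/49) + (1/3)(6/7) = 113/294.

0.3844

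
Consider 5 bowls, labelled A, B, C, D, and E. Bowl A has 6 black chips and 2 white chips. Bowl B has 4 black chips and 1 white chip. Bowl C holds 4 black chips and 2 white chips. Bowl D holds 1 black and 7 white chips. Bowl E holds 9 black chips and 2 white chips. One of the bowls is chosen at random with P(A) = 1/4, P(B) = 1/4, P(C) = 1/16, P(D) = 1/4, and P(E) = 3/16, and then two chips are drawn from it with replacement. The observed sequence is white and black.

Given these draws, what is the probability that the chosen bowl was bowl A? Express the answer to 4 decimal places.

0.3005

Compute the likelihood of the observed sequence for each case: P(data | bowl A) = (2/8)(6/8) = 0.1875; P(data | bowl B) = (1/5)(4/5) = 0.16; P(data | bowl C) = (2/6)(4/6) = 0.22222; P(data | bowl D) = (7/8)(1/8) = 0.10938; P(data | bowl E) = (2/11)(9/11) = 0.14876.
The prior-weighted likelihoods are 1/4 · 0.1875 = 0.046875, 1/4 · 0.16 = 0.04, 1/16 · 0.22222 = 0.013889, 1/4 · 0.10938 = 0.027344, 3/16 · 0.14876 = 0.027893; summing to 0.156.
So P(bowl A | data) = (0.046875) / (0.156) = 0.30048.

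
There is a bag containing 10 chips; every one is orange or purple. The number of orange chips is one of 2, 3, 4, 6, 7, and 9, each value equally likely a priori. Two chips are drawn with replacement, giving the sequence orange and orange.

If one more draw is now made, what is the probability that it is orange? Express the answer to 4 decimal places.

Compute the likelihood of the observed sequence for each case: P(data | r = 2) = (2/10)(2/10) = 1/25; P(data | r = 3) = (3/10)(3/10) = 9/100; P(data | r = 4) = (4/10)(4/10) = 4/25; P(data | r = 6) = (6/10)(6/10) = 9/25; P(data | r = 7) = (7/10)(7/10) = 49/100; P(data | r = 9) = (9/10)(9/10) = 81/100.
Multiplying each by its prior: 1/6 · 1/25 = 1/150, 1/6 · 9/100 = 3/200, 1/6 · 4/25 = 2/75, 1/6 · 9/25 = 3/50, 1/6 · 49/100 = 49/600, 1/6 · 81/100 = 27/200; these sum to 13/40.
The posterior is then P(r = 2 | data) = 0.020513, P(r = 3 | data) = 0.046154, P(r = 4 | data) = 0.082051, P(r = 6 | data) = 0.18462, P(r = 7 | data) = 0.25128, P(r = 9 | data) = 0.41538.
The predictive probability is P(orange next | data) = (1/5)(0.020513) + (3/10)(0.046154) + (2/5)(0.082051) + (3/5)(0.18462) + (7/10)(0.25128) + (9/10)(0.41538) = 0.71128.

0.7113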